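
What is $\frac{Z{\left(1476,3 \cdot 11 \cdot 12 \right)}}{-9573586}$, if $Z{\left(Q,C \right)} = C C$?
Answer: $- \frac{7128}{435163} \approx -0.01638$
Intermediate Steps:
$Z{\left(Q,C \right)} = C^{2}$
$\frac{Z{\left(1476,3 \cdot 11 \cdot 12 \right)}}{-9573586} = \frac{\left(3 \cdot 11 \cdot 12\right)^{2}}{-9573586} = \left(33 \cdot 12\right)^{2} \left(- \frac{1}{9573586}\right) = 396^{2} \left(- \frac{1}{9573586}\right) = 156816 \left(- \frac{1}{9573586}\right) = - \frac{7128}{435163}$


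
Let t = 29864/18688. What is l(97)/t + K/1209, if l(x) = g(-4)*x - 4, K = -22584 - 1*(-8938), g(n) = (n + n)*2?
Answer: -4445433062/4513197 ≈ -984.99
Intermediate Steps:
g(n) = 4*n (g(n) = (2*n)*2 = 4*n)
K = -13646 (K = -22584 + 8938 = -13646)
l(x) = -4 - 16*x (l(x) = (4*(-4))*x - 4 = -16*x - 4 = -4 - 16*x)
t = 3733/2336 (t = 29864*(1/18688) = 3733/2336 ≈ 1.5980)
l(97)/t + K/1209 = (-4 - 16*97)/(3733/2336) - 13646/1209 = (-4 - 1552)*(2336/3733) - 13646*1/1209 = -1556*2336/3733 - 13646/1209 = -3634816/3733 - 13646/1209 = -4445433062/4513197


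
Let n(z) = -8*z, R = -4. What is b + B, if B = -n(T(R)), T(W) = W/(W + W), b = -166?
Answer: -162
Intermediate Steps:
T(W) = ½ (T(W) = W/((2*W)) = (1/(2*W))*W = ½)
B = 4 (B = -(-8)/2 = -1*(-4) = 4)
b + B = -166 + 4 = -162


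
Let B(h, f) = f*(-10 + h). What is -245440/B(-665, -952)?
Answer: -6136/16065 ≈ -0.38195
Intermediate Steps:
-245440/B(-665, -952) = -245440*(-1/(952*(-10 - 665))) = -245440/((-952*(-675))) = -245440/642600 = -245440*1/642600 = -6136/16065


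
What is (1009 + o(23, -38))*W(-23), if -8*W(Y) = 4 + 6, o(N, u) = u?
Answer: -4855/4 ≈ -1213.8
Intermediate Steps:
W(Y) = -5/4 (W(Y) = -(4 + 6)/8 = -⅛*10 = -5/4)
(1009 + o(23, -38))*W(-23) = (1009 - 38)*(-5/4) = 971*(-5/4) = -4855/4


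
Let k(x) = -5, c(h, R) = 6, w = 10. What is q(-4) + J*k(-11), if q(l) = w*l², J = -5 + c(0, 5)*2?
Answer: 125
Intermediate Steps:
J = 7 (J = -5 + 6*2 = -5 + 12 = 7)
q(l) = 10*l²
q(-4) + J*k(-11) = 10*(-4)² + 7*(-5) = 10*16 - 35 = 160 - 35 = 125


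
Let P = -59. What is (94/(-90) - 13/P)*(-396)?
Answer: 96272/295 ≈ 326.35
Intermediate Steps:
(94/(-90) - 13/P)*(-396) = (94/(-90) - 13/(-59))*(-396) = (94*(-1/90) - 13*(-1/59))*(-396) = (-47/45 + 13/59)*(-396) = -2188/2655*(-396) = 96272/295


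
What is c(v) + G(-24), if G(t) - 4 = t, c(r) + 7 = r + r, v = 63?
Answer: 99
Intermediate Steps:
c(r) = -7 + 2*r (c(r) = -7 + (r + r) = -7 + 2*r)
G(t) = 4 + t
c(v) + G(-24) = (-7 + 2*63) + (4 - 24) = (-7 + 126) - 20 = 119 - 20 = 99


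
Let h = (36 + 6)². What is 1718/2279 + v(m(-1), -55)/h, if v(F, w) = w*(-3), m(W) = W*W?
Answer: 1135529/1340052 ≈ 0.84738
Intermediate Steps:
m(W) = W²
v(F, w) = -3*w
h = 1764 (h = 42² = 1764)
1718/2279 + v(m(-1), -55)/h = 1718/2279 - 3*(-55)/1764 = 1718*(1/2279) + 165*(1/1764) = 1718/2279 + 55/588 = 1135529/1340052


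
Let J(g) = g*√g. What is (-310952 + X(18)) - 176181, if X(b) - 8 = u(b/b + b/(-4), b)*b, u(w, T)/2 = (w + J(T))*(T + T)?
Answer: -491661 + 69984*√2 ≈ -3.9269e+5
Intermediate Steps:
J(g) = g^(3/2)
u(w, T) = 4*T*(w + T^(3/2)) (u(w, T) = 2*((w + T^(3/2))*(T + T)) = 2*((w + T^(3/2))*(2*T)) = 2*(2*T*(w + T^(3/2))) = 4*T*(w + T^(3/2)))
X(b) = 8 + 4*b²*(1 + b^(3/2) - b/4) (X(b) = 8 + (4*b*((b/b + b/(-4)) + b^(3/2)))*b = 8 + (4*b*((1 + b*(-¼)) + b^(3/2)))*b = 8 + (4*b*((1 - b/4) + b^(3/2)))*b = 8 + (4*b*(1 + b^(3/2) - b/4))*b = 8 + 4*b²*(1 + b^(3/2) - b/4))
(-310952 + X(18)) - 176181 = (-310952 + (8 + 18²*(4 - 1*18 + 4*18^(3/2)))) - 176181 = (-310952 + (8 + 324*(4 - 18 + 4*(54*√2)))) - 176181 = (-310952 + (8 + 324*(4 - 18 + 216*√2))) - 176181 = (-310952 + (8 + 324*(-14 + 216*√2))) - 176181 = (-310952 + (8 + (-4536 + 69984*√2))) - 176181 = (-310952 + (-4528 + 69984*√2)) - 176181 = (-315480 + 69984*√2) - 176181 = -491661 + 69984*√2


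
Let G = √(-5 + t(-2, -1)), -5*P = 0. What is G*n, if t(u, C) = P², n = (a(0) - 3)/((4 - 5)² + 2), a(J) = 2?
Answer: -I*√5/3 ≈ -0.74536*I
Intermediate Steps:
P = 0 (P = -⅕*0 = 0)
n = -⅓ (n = (2 - 3)/((4 - 5)² + 2) = -1/((-1)² + 2) = -1/(1 + 2) = -1/3 = -1*⅓ = -⅓ ≈ -0.33333)
t(u, C) = 0 (t(u, C) = 0² = 0)
G = I*√5 (G = √(-5 + 0) = √(-5) = I*√5 ≈ 2.2361*I)
G*n = (I*√5)*(-⅓) = -I*√5/3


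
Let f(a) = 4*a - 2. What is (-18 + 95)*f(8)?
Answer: 2310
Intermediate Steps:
f(a) = -2 + 4*a
(-18 + 95)*f(8) = (-18 + 95)*(-2 + 4*8) = 77*(-2 + 32) = 77*30 = 2310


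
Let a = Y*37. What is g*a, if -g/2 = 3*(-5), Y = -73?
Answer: -81030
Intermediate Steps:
g = 30 (g = -6*(-5) = -2*(-15) = 30)
a = -2701 (a = -73*37 = -2701)
g*a = 30*(-2701) = -81030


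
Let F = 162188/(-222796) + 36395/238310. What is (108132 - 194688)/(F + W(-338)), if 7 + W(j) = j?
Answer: 229782440978328/917407497703 ≈ 250.47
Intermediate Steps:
W(j) = -7 + j
F = -1527118093/2654725738 (F = 162188*(-1/222796) + 36395*(1/238310) = -40547/55699 + 7279/47662 = -1527118093/2654725738 ≈ -0.57524)
(108132 - 194688)/(F + W(-338)) = (108132 - 194688)/(-1527118093/2654725738 + (-7 - 338)) = -86556/(-1527118093/2654725738 - 345) = -86556/(-917407497703/2654725738) = -86556*(-2654725738/917407497703) = 229782440978328/917407497703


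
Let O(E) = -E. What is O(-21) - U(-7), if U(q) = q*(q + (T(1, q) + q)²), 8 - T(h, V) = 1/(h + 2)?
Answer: -224/9 ≈ -24.889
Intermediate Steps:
T(h, V) = 8 - 1/(2 + h) (T(h, V) = 8 - 1/(h + 2) = 8 - 1/(2 + h))
U(q) = q*(q + (23/3 + q)²) (U(q) = q*(q + ((15 + 8*1)/(2 + 1) + q)²) = q*(q + ((15 + 8)/3 + q)²) = q*(q + ((⅓)*23 + q)²) = q*(q + (23/3 + q)²))
O(-21) - U(-7) = -1*(-21) - (-7)*((23 + 3*(-7))² + 9*(-7))/9 = 21 - (-7)*((23 - 21)² - 63)/9 = 21 - (-7)*(2² - 63)/9 = 21 - (-7)*(4 - 63)/9 = 21 - (-7)*(-59)/9 = 21 - 1*413/9 = 21 - 413/9 = -224/9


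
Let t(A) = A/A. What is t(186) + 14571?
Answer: 14572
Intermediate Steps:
t(A) = 1
t(186) + 14571 = 1 + 14571 = 14572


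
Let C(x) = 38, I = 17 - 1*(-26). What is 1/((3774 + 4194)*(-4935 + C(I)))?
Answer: -1/39019296 ≈ -2.5628e-8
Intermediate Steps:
I = 43 (I = 17 + 26 = 43)
1/((3774 + 4194)*(-4935 + C(I))) = 1/((3774 + 4194)*(-4935 + 38)) = 1/(7968*(-4897)) = 1/(-39019296) = -1/39019296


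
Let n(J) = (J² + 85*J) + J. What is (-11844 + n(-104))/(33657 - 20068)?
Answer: -9972/13589 ≈ -0.73383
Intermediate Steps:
n(J) = J² + 86*J
(-11844 + n(-104))/(33657 - 20068) = (-11844 - 104*(86 - 104))/(33657 - 20068) = (-11844 - 104*(-18))/13589 = (-11844 + 1872)*(1/13589) = -9972*1/13589 = -9972/13589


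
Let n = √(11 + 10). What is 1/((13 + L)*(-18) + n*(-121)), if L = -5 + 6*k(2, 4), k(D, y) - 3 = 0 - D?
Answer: 12/11617 - 121*√21/243957 ≈ -0.0012399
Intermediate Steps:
k(D, y) = 3 - D (k(D, y) = 3 + (0 - D) = 3 - D)
n = √21 ≈ 4.5826
L = 1 (L = -5 + 6*(3 - 1*2) = -5 + 6*(3 - 2) = -5 + 6*1 = -5 + 6 = 1)
1/((13 + L)*(-18) + n*(-121)) = 1/((13 + 1)*(-18) + √21*(-121)) = 1/(14*(-18) - 121*√21) = 1/(-252 - 121*√21)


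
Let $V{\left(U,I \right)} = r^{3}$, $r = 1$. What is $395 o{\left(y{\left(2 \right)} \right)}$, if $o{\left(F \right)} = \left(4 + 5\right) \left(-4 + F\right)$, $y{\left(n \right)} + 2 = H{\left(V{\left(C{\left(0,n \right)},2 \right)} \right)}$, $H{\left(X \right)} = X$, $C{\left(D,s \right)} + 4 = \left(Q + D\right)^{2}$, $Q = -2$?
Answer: $-17775$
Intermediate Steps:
$C{\left(D,s \right)} = -4 + \left(-2 + D\right)^{2}$
$V{\left(U,I \right)} = 1$ ($V{\left(U,I \right)} = 1^{3} = 1$)
$y{\left(n \right)} = -1$ ($y{\left(n \right)} = -2 + 1 = -1$)
$o{\left(F \right)} = -36 + 9 F$ ($o{\left(F \right)} = 9 \left(-4 + F\right) = -36 + 9 F$)
$395 o{\left(y{\left(2 \right)} \right)} = 395 \left(-36 + 9 \left(-1\right)\right) = 395 \left(-36 - 9\right) = 395 \left(-45\right) = -17775$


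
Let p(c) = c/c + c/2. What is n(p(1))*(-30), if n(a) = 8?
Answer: -240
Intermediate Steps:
p(c) = 1 + c/2 (p(c) = 1 + c*(1/2) = 1 + c/2)
n(p(1))*(-30) = 8*(-30) = -240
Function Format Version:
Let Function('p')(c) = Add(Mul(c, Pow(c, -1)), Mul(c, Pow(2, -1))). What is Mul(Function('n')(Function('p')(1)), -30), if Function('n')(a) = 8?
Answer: -240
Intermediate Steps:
Function('p')(c) = Add(1, Mul(Rational(1, 2), c)) (Function('p')(c) = Add(1, Mul(c, Rational(1, 2))) = Add(1, Mul(Rational(1, 2), c)))
Mul(Function('n')(Function('p')(1)), -30) = Mul(8, -30) = -240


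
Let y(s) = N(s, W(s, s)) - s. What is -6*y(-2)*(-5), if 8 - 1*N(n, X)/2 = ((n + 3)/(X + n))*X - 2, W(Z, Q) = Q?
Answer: 630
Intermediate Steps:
N(n, X) = 20 - 2*X*(3 + n)/(X + n) (N(n, X) = 16 - 2*(((n + 3)/(X + n))*X - 2) = 16 - 2*(((3 + n)/(X + n))*X - 2) = 16 - 2*(X*(3 + n)/(X + n) - 2) = 16 - 2*(-2 + X*(3 + n)/(X + n)) = 16 + (4 - 2*X*(3 + n)/(X + n)) = 20 - 2*X*(3 + n)/(X + n))
y(s) = -s + (-s² + 17*s)/s (y(s) = 2*(7*s + 10*s - s*s)/(s + s) - s = 2*(7*s + 10*s - s²)/((2*s)) - s = 2*(1/(2*s))*(-s² + 17*s) - s = (-s² + 17*s)/s - s = -s + (-s² + 17*s)/s)
-6*y(-2)*(-5) = -6*(17 - 2*(-2))*(-5) = -6*(17 + 4)*(-5) = -6*21*(-5) = -126*(-5) = 630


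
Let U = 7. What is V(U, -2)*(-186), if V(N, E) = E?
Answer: 372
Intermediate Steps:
V(U, -2)*(-186) = -2*(-186) = 372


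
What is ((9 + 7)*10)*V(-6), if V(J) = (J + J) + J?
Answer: -2880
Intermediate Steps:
V(J) = 3*J (V(J) = 2*J + J = 3*J)
((9 + 7)*10)*V(-6) = ((9 + 7)*10)*(3*(-6)) = (16*10)*(-18) = 160*(-18) = -2880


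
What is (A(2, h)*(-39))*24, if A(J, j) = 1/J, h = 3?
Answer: -468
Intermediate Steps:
(A(2, h)*(-39))*24 = (-39/2)*24 = ((½)*(-39))*24 = -39/2*24 = -468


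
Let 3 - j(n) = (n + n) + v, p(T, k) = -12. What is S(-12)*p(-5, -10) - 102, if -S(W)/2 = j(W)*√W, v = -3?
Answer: -102 + 1440*I*√3 ≈ -102.0 + 2494.2*I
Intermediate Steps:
j(n) = 6 - 2*n (j(n) = 3 - ((n + n) - 3) = 3 - (2*n - 3) = 3 - (-3 + 2*n) = 3 + (3 - 2*n) = 6 - 2*n)
S(W) = -2*√W*(6 - 2*W) (S(W) = -2*(6 - 2*W)*√W = -2*√W*(6 - 2*W))
S(-12)*p(-5, -10) - 102 = (4*√(-12)*(-3 - 12))*(-12) - 102 = (4*(2*I*√3)*(-15))*(-12) - 102 = -120*I*√3*(-12) - 102 = 1440*I*√3 - 102 = -102 + 1440*I*√3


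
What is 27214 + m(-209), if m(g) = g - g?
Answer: 27214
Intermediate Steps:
m(g) = 0
27214 + m(-209) = 27214 + 0 = 27214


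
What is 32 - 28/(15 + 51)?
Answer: 1042/33 ≈ 31.576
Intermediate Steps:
32 - 28/(15 + 51) = 32 - 28/66 = 32 - 28*1/66 = 32 - 14/33 = 1042/33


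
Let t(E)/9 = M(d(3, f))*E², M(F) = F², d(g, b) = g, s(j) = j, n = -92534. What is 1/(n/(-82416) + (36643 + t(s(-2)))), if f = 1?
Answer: 41208/1523382403 ≈ 2.7050e-5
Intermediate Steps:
t(E) = 81*E² (t(E) = 9*(3²*E²) = 9*(9*E²) = 81*E²)
1/(n/(-82416) + (36643 + t(s(-2)))) = 1/(-92534/(-82416) + (36643 + 81*(-2)²)) = 1/(-92534*(-1/82416) + (36643 + 81*4)) = 1/(46267/41208 + (36643 + 324)) = 1/(46267/41208 + 36967) = 1/(1523382403/41208) = 41208/1523382403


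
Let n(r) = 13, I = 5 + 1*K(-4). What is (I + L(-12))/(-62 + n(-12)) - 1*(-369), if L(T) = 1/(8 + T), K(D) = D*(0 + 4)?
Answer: 72369/196 ≈ 369.23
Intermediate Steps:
K(D) = 4*D (K(D) = D*4 = 4*D)
I = -11 (I = 5 + 1*(4*(-4)) = 5 + 1*(-16) = 5 - 16 = -11)
(I + L(-12))/(-62 + n(-12)) - 1*(-369) = (-11 + 1/(8 - 12))/(-62 + 13) - 1*(-369) = (-11 + 1/(-4))/(-49) + 369 = (-11 - 1/4)*(-1/49) + 369 = -45/4*(-1/49) + 369 = 45/196 + 369 = 72369/196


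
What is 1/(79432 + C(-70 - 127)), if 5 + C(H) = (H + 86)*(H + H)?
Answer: 1/123161 ≈ 8.1195e-6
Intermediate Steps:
C(H) = -5 + 2*H*(86 + H) (C(H) = -5 + (H + 86)*(H + H) = -5 + (86 + H)*(2*H) = -5 + 2*H*(86 + H))
1/(79432 + C(-70 - 127)) = 1/(79432 + (-5 + 2*(-70 - 127)**2 + 172*(-70 - 127))) = 1/(79432 + (-5 + 2*(-197)**2 + 172*(-197))) = 1/(79432 + (-5 + 2*38809 - 33884)) = 1/(79432 + (-5 + 77618 - 33884)) = 1/(79432 + 43729) = 1/123161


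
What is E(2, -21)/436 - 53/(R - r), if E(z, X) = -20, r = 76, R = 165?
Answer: -6222/9701 ≈ -0.64138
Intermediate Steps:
E(2, -21)/436 - 53/(R - r) = -20/436 - 53/(165 - 1*76) = -20*1/436 - 53/(165 - 76) = -5/109 - 53/89 = -6222/9701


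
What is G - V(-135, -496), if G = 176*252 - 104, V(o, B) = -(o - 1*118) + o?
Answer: 44130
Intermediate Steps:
V(o, B) = 118 (V(o, B) = -(o - 118) + o = -(-118 + o) + o = (118 - o) + o = 118)
G = 44248 (G = 44352 - 104 = 44248)
G - V(-135, -496) = 44248 - 1*118 = 44248 - 118 = 44130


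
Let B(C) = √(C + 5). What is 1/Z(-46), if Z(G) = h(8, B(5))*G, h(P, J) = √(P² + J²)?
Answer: -√74/3404 ≈ -0.0025271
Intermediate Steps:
B(C) = √(5 + C)
h(P, J) = √(J² + P²)
Z(G) = G*√74 (Z(G) = √((√(5 + 5))² + 8²)*G = √((√10)² + 64)*G = √(10 + 64)*G = √74*G = G*√74)
1/Z(-46) = 1/(-46*√74) = -√74/3404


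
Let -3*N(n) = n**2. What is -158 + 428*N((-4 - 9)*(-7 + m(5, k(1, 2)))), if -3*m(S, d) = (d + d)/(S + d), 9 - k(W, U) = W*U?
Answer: -319908581/243 ≈ -1.3165e+6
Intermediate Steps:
k(W, U) = 9 - U*W (k(W, U) = 9 - W*U = 9 - U*W)
m(S, d) = -2*d/(3*(S + d)) (m(S, d) = -(d + d)/(3*(S + d)) = -2*d/(3*(S + d)))
N(n) = -n**2/3
-158 + 428*N((-4 - 9)*(-7 + m(5, k(1, 2)))) = -158 + 428*(-(-7 - 2*(9 - 1*2*1)/(3*5 + 3*(9 - 1*2*1)))**2*(-4 - 9)**2/3) = -158 + 428*(-169*(-7 - 2*(9 - 2)/(15 + 3*(9 - 2)))**2/3) = -158 + 428*(-169*(-7 - 2*7/(15 + 3*7))**2/3) = -158 + 428*(-169*(-7 - 2*7/(15 + 21))**2/3) = -158 + 428*(-169*(-7 - 2*7/36)**2/3) = -158 + 428*(-169*(-7 - 2*7*1/36)**2/3) = -158 + 428*(-169*(-7 - 7/18)**2/3) = -158 + 428*(-(-13*(-133/18))**2/3) = -158 + 428*(-(1729/18)**2/3) = -158 + 428*(-1/3*2989441/324) = -158 + 428*(-2989441/972) = -158 - 319870187/243 = -319908581/243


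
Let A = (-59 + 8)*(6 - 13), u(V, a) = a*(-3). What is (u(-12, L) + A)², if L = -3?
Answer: 133956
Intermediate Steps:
u(V, a) = -3*a
A = 357 (A = -51*(-7) = 357)
(u(-12, L) + A)² = (-3*(-3) + 357)² = (9 + 357)² = 366² = 133956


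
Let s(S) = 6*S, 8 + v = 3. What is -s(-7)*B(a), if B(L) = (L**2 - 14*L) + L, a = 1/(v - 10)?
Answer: 2744/75 ≈ 36.587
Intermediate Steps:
v = -5 (v = -8 + 3 = -5)
a = -1/15 (a = 1/(-5 - 10) = 1/(-15) = -1/15 ≈ -0.066667)
B(L) = L**2 - 13*L
-s(-7)*B(a) = -6*(-7)*(-(-13 - 1/15)/15) = -(-42)*(-1/15*(-196/15)) = -(-42)*196/225 = -1*(-2744/75) = 2744/75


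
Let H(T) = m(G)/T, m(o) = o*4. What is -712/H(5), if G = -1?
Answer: 890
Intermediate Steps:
m(o) = 4*o
H(T) = -4/T (H(T) = (4*(-1))/T = -4/T)
-712/H(5) = -712/((-4/5)) = -712/((-4*⅕)) = -712/(-⅘) = -712*(-5/4) = 890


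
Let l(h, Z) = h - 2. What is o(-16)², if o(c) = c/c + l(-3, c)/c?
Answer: 441/256 ≈ 1.7227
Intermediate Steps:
l(h, Z) = -2 + h
o(c) = 1 - 5/c (o(c) = c/c + (-2 - 3)/c = 1 - 5/c)
o(-16)² = ((-5 - 16)/(-16))² = (-1/16*(-21))² = (21/16)² = 441/256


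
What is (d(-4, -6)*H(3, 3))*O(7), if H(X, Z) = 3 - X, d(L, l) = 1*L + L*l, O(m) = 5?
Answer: 0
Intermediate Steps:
d(L, l) = L + L*l
(d(-4, -6)*H(3, 3))*O(7) = ((-4*(1 - 6))*(3 - 1*3))*5 = ((-4*(-5))*(3 - 3))*5 = (20*0)*5 = 0*5 = 0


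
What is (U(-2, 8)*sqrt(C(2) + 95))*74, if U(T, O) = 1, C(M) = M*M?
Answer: 222*sqrt(11) ≈ 736.29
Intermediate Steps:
C(M) = M**2
(U(-2, 8)*sqrt(C(2) + 95))*74 = (1*sqrt(2**2 + 95))*74 = (1*sqrt(4 + 95))*74 = (1*sqrt(99))*74 = (1*(3*sqrt(11)))*74 = (3*sqrt(11))*74 = 222*sqrt(11)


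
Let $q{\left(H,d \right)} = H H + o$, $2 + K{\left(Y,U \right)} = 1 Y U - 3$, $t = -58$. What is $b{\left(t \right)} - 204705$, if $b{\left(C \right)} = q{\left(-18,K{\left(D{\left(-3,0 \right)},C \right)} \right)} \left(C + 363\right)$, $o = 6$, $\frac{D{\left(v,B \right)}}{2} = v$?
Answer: $-104055$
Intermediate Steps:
$D{\left(v,B \right)} = 2 v$
$K{\left(Y,U \right)} = -5 + U Y$ ($K{\left(Y,U \right)} = -2 + \left(1 Y U - 3\right) = -2 + \left(Y U - 3\right) = -2 + \left(U Y - 3\right) = -2 + \left(-3 + U Y\right) = -5 + U Y$)
$q{\left(H,d \right)} = 6 + H^{2}$ ($q{\left(H,d \right)} = H H + 6 = H^{2} + 6 = 6 + H^{2}$)
$b{\left(C \right)} = 119790 + 330 C$ ($b{\left(C \right)} = \left(6 + \left(-18\right)^{2}\right) \left(C + 363\right) = \left(6 + 324\right) \left(363 + C\right) = 330 \left(363 + C\right) = 119790 + 330 C$)
$b{\left(t \right)} - 204705 = \left(119790 + 330 \left(-58\right)\right) - 204705 = \left(119790 - 19140\right) - 204705 = 100650 - 204705 = -104055$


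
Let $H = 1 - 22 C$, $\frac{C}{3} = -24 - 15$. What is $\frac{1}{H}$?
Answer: $\frac{1}{2575} \approx 0.00038835$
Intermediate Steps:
$C = -117$ ($C = 3 \left(-24 - 15\right) = 3 \left(-39\right) = -117$)
$H = 2575$ ($H = 1 - -2574 = 1 + 2574 = 2575$)
$\frac{1}{H} = \frac{1}{2575}$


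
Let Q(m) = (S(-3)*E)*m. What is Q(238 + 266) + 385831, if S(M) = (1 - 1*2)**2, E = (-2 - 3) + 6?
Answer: 386335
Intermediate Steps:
E = 1 (E = -5 + 6 = 1)
S(M) = 1 (S(M) = (1 - 2)**2 = (-1)**2 = 1)
Q(m) = m (Q(m) = (1*1)*m = 1*m = m)
Q(238 + 266) + 385831 = (238 + 266) + 385831 = 504 + 385831 = 386335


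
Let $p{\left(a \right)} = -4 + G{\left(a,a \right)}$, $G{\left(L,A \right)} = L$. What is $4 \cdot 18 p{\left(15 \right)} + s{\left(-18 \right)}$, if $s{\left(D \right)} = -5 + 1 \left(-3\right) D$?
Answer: $841$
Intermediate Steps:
$p{\left(a \right)} = -4 + a$
$s{\left(D \right)} = -5 - 3 D$
$4 \cdot 18 p{\left(15 \right)} + s{\left(-18 \right)} = 4 \cdot 18 \left(-4 + 15\right) - -49 = 72 \cdot 11 + \left(-5 + 54\right) = 792 + 49 = 841$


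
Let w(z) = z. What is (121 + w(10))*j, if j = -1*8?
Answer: -1048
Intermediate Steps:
j = -8
(121 + w(10))*j = (121 + 10)*(-8) = 131*(-8) = -1048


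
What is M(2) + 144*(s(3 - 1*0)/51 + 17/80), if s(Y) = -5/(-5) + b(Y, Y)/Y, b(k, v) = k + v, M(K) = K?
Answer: 3491/85 ≈ 41.071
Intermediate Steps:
s(Y) = 3 (s(Y) = -5/(-5) + (Y + Y)/Y = -5*(-⅕) + (2*Y)/Y = 1 + 2 = 3)
M(2) + 144*(s(3 - 1*0)/51 + 17/80) = 2 + 144*(3/51 + 17/80) = 2 + 144*(3*(1/51) + 17*(1/80)) = 2 + 144*(1/17 + 17/80) = 2 + 144*(369/1360) = 2 + 3321/85 = 3491/85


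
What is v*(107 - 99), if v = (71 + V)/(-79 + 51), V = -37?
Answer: -68/7 ≈ -9.7143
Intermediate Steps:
v = -17/14 (v = (71 - 37)/(-79 + 51) = 34/(-28) = 34*(-1/28) = -17/14 ≈ -1.2143)
v*(107 - 99) = -17*(107 - 99)/14 = -17/14*8 = -68/7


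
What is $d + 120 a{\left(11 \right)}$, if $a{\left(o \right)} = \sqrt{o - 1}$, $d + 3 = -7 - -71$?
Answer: $61 + 120 \sqrt{10} \approx 440.47$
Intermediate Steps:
$d = 61$ ($d = -3 - -64 = -3 + \left(-7 + 71\right) = -3 + 64 = 61$)
$a{\left(o \right)} = \sqrt{-1 + o}$
$d + 120 a{\left(11 \right)} = 61 + 120 \sqrt{-1 + 11} = 61 + 120 \sqrt{10}$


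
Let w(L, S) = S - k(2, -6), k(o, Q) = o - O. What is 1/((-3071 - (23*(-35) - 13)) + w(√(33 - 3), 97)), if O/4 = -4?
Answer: -1/2174 ≈ -0.00045998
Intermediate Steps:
O = -16 (O = 4*(-4) = -16)
k(o, Q) = 16 + o (k(o, Q) = o - 1*(-16) = o + 16 = 16 + o)
w(L, S) = -18 + S (w(L, S) = S - (16 + 2) = S - 1*18 = S - 18 = -18 + S)
1/((-3071 - (23*(-35) - 13)) + w(√(33 - 3), 97)) = 1/((-3071 - (23*(-35) - 13)) + (-18 + 97)) = 1/((-3071 - (-805 - 13)) + 79) = 1/((-3071 - 1*(-818)) + 79) = 1/((-3071 + 818) + 79) = 1/(-2253 + 79) = 1/(-2174) = -1/2174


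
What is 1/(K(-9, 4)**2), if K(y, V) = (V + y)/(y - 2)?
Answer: 121/25 ≈ 4.8400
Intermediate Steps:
K(y, V) = (V + y)/(-2 + y)
1/(K(-9, 4)**2) = 1/(((4 - 9)/(-2 - 9))**2) = 1/((-5/(-11))**2) = 1/((-1/11*(-5))**2) = 1/((5/11)**2) = 1/(25/121) = 121/25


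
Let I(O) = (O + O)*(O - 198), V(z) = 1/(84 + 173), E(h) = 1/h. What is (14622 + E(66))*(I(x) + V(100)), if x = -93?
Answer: 13424256845299/16962 ≈ 7.9143e+8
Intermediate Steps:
V(z) = 1/257
I(O) = 2*O*(-198 + O) (I(O) = (2*O)*(-198 + O) = 2*O*(-198 + O))
(14622 + E(66))*(I(x) + V(100)) = (14622 + 1/66)*(2*(-93)*(-198 - 93) + 1/257) = (14622 + 1/66)*(2*(-93)*(-291) + 1/257) = 965053*(54126 + 1/257)/66 = (965053/66)*(13910383/257) = 13424256845299/16962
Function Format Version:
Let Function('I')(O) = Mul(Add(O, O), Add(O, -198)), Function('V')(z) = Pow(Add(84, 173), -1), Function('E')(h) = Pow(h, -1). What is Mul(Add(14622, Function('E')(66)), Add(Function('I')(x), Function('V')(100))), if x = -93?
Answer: Rational(13424256845299, 16962) ≈ 7.9143e+8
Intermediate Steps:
Function('V')(z) = Rational(1, 257) (Function('V')(z) = Pow(257, -1) = Rational(1, 257))
Function('I')(O) = Mul(2, O, Add(-198, O)) (Function('I')(O) = Mul(Mul(2, O), Add(-198, O)) = Mul(2, O, Add(-198, O)))
Mul(Add(14622, Function('E')(66)), Add(Function('I')(x), Function('V')(100))) = Mul(Add(14622, Pow(66, -1)), Add(Mul(2, -93, Add(-198, -93)), Rational(1, 257))) = Mul(Add(14622, Rational(1, 66)), Add(Mul(2, -93, -291), Rational(1, 257))) = Mul(Rational(965053, 66), Add(54126, Rational(1, 257))) = Mul(Rational(965053, 66), Rational(13910383, 257)) = Rational(13424256845299, 16962)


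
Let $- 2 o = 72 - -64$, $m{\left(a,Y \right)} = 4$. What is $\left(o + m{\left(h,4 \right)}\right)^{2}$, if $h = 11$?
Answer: $4096$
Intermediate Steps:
$o = -68$ ($o = - \frac{72 - -64}{2} = - \frac{72 + 64}{2} = \left(- \frac{1}{2}\right) 136 = -68$)
$\left(o + m{\left(h,4 \right)}\right)^{2} = \left(-68 + 4\right)^{2} = \left(-64\right)^{2} = 4096$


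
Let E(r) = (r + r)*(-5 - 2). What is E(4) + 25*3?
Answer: 19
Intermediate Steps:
E(r) = -14*r (E(r) = (2*r)*(-7) = -14*r)
E(4) + 25*3 = -14*4 + 25*3 = -56 + 75 = 19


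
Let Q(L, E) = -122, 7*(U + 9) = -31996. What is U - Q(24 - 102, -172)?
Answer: -31205/7 ≈ -4457.9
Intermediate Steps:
U = -32059/7 (U = -9 + (⅐)*(-31996) = -9 - 31996/7 = -32059/7 ≈ -4579.9)
U - Q(24 - 102, -172) = -32059/7 - 1*(-122) = -32059/7 + 122 = -31205/7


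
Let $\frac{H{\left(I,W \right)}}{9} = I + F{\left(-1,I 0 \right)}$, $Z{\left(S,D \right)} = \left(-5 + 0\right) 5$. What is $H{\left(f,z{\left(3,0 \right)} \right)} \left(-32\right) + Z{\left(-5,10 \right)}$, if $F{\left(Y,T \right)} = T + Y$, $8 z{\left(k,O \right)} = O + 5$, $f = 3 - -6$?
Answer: $-2329$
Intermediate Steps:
$f = 9$ ($f = 3 + 6 = 9$)
$z{\left(k,O \right)} = \frac{5}{8} + \frac{O}{8}$ ($z{\left(k,O \right)} = \frac{O + 5}{8} = \frac{5 + O}{8} = \frac{5}{8} + \frac{O}{8}$)
$Z{\left(S,D \right)} = -25$ ($Z{\left(S,D \right)} = \left(-5\right) 5 = -25$)
$H{\left(I,W \right)} = -9 + 9 I$ ($H{\left(I,W \right)} = 9 \left(I + \left(I 0 - 1\right)\right) = 9 \left(I + \left(0 - 1\right)\right) = 9 \left(I - 1\right) = 9 \left(-1 + I\right) = -9 + 9 I$)
$H{\left(f,z{\left(3,0 \right)} \right)} \left(-32\right) + Z{\left(-5,10 \right)} = \left(-9 + 9 \cdot 9\right) \left(-32\right) - 25 = \left(-9 + 81\right) \left(-32\right) - 25 = 72 \left(-32\right) - 25 = -2304 - 25 = -2329$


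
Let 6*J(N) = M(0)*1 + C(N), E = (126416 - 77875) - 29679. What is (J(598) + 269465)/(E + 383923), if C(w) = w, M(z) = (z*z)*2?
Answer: 808694/1208355 ≈ 0.66925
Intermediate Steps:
M(z) = 2*z² (M(z) = z²*2 = 2*z²)
E = 18862 (E = 48541 - 29679 = 18862)
J(N) = N/6 (J(N) = ((2*0²)*1 + N)/6 = ((2*0)*1 + N)/6 = (0*1 + N)/6 = (0 + N)/6 = N/6)
(J(598) + 269465)/(E + 383923) = ((⅙)*598 + 269465)/(18862 + 383923) = (299/3 + 269465)/402785 = (808694/3)*(1/402785) = 808694/1208355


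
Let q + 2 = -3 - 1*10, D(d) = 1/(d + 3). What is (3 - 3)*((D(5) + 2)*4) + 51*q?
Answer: -765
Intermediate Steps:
D(d) = 1/(3 + d)
q = -15 (q = -2 + (-3 - 1*10) = -2 + (-3 - 10) = -2 - 13 = -15)
(3 - 3)*((D(5) + 2)*4) + 51*q = (3 - 3)*((1/(3 + 5) + 2)*4) + 51*(-15) = 0*((1/8 + 2)*4) - 765 = 0*((⅛ + 2)*4) - 765 = 0*((17/8)*4) - 765 = 0*(17/2) - 765 = 0 - 765 = -765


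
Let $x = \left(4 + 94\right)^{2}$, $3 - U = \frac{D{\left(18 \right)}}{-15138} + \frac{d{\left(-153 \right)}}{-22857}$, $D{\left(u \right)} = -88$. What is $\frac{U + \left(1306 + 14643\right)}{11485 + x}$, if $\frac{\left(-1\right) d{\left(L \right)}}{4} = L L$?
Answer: $\frac{919686723008}{1216164901779} \approx 0.75622$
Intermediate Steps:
$d{\left(L \right)} = - 4 L^{2}$ ($d{\left(L \right)} = - 4 L L = - 4 L^{2}$)
$U = - \frac{63574231}{57668211}$ ($U = 3 - \left(- \frac{88}{-15138} + \frac{\left(-4\right) \left(-153\right)^{2}}{-22857}\right) = 3 - \left(\left(-88\right) \left(- \frac{1}{15138}\right) + \left(-4\right) 23409 \left(- \frac{1}{22857}\right)\right) = 3 - \left(\frac{44}{7569} - - \frac{31212}{7619}\right) = 3 - \left(\frac{44}{7569} + \frac{31212}{7619}\right) = 3 - \frac{236578864}{57668211} = - \frac{63574231}{57668211} \approx -1.1024$)
$x = 9604$ ($x = 98^{2} = 9604$)
$\frac{U + \left(1306 + 14643\right)}{11485 + x} = \frac{- \frac{63574231}{57668211} + \left(1306 + 14643\right)}{11485 + 9604} = \frac{- \frac{63574231}{57668211} + 15949}{21089} = \frac{919686723008}{57668211} \cdot \frac{1}{21089} = \frac{919686723008}{1216164901779}$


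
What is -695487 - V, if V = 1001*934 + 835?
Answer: -1631256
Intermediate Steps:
V = 935769 (V = 934934 + 835 = 935769)
-695487 - V = -695487 - 1*935769 = -695487 - 935769 = -1631256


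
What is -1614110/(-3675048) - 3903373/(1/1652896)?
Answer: -11855465268327229937/1837524 ≈ -6.4519e+12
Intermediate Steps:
-1614110/(-3675048) - 3903373/(1/1652896) = -1614110*(-1/3675048) - 3903373/1/1652896 = 807055/1837524 - 3903373*1652896 = 807055/1837524 - 6451869618208 = -11855465268327229937/1837524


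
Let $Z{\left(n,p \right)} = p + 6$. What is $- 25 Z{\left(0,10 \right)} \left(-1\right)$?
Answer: $400$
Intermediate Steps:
$Z{\left(n,p \right)} = 6 + p$
$- 25 Z{\left(0,10 \right)} \left(-1\right) = - 25 \left(6 + 10\right) \left(-1\right) = \left(-25\right) 16 \left(-1\right) = \left(-400\right) \left(-1\right) = 400$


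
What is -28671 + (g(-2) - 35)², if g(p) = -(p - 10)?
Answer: -28142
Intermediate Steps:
g(p) = 10 - p (g(p) = -(-10 + p) = 10 - p)
-28671 + (g(-2) - 35)² = -28671 + ((10 - 1*(-2)) - 35)² = -28671 + ((10 + 2) - 35)² = -28671 + (12 - 35)² = -28671 + (-23)² = -28671 + 529 = -28142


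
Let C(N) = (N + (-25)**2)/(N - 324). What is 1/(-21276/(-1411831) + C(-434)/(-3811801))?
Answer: 4079267063764298/61473977241329 ≈ 66.358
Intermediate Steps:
C(N) = (625 + N)/(-324 + N) (C(N) = (N + 625)/(-324 + N) = (625 + N)/(-324 + N))
1/(-21276/(-1411831) + C(-434)/(-3811801)) = 1/(-21276/(-1411831) + ((625 - 434)/(-324 - 434))/(-3811801)) = 1/(-21276*(-1/1411831) + (191/(-758))*(-1/3811801)) = 1/(21276/1411831 - 1/758*191*(-1/3811801)) = 1/(21276/1411831 - 191/758*(-1/3811801)) = 1/(21276/1411831 + 191/2889345158) = 1/(61473977241329/4079267063764298) = 4079267063764298/61473977241329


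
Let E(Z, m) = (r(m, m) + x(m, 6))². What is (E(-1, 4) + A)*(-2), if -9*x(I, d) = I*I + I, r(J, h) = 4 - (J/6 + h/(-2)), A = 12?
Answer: -3512/81 ≈ -43.358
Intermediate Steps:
r(J, h) = 4 + h/2 - J/6 (r(J, h) = 4 - (J*(⅙) + h*(-½)) = 4 - (J/6 - h/2) = 4 - (-h/2 + J/6) = 4 + (h/2 - J/6) = 4 + h/2 - J/6)
x(I, d) = -I/9 - I²/9 (x(I, d) = -(I*I + I)/9 = -(I² + I)/9 = -(I + I²)/9 = -I/9 - I²/9)
E(Z, m) = (4 + m/3 - m*(1 + m)/9)² (E(Z, m) = ((4 + m/2 - m/6) - m*(1 + m)/9)² = ((4 + m/3) - m*(1 + m)/9)² = (4 + m/3 - m*(1 + m)/9)²)
(E(-1, 4) + A)*(-2) = ((36 - 1*4² + 2*4)²/81 + 12)*(-2) = ((36 - 1*16 + 8)²/81 + 12)*(-2) = ((36 - 16 + 8)²/81 + 12)*(-2) = ((1/81)*28² + 12)*(-2) = ((1/81)*784 + 12)*(-2) = (784/81 + 12)*(-2) = (1756/81)*(-2) = -3512/81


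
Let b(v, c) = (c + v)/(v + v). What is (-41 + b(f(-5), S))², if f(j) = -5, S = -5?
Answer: 1600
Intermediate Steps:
b(v, c) = (c + v)/(2*v) (b(v, c) = (c + v)/((2*v)) = (c + v)*(1/(2*v)) = (c + v)/(2*v))
(-41 + b(f(-5), S))² = (-41 + (½)*(-5 - 5)/(-5))² = (-41 + (½)*(-⅕)*(-10))² = (-41 + 1)² = (-40)² = 1600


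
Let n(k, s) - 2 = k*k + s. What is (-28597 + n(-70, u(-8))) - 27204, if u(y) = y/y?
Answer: -50898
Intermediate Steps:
u(y) = 1
n(k, s) = 2 + s + k² (n(k, s) = 2 + (k*k + s) = 2 + (k² + s) = 2 + (s + k²) = 2 + s + k²)
(-28597 + n(-70, u(-8))) - 27204 = (-28597 + (2 + 1 + (-70)²)) - 27204 = (-28597 + (2 + 1 + 4900)) - 27204 = (-28597 + 4903) - 27204 = -23694 - 27204 = -50898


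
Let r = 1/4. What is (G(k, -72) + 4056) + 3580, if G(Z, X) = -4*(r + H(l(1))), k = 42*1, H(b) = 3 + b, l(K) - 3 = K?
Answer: 7607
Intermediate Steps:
l(K) = 3 + K
k = 42
r = ¼ ≈ 0.25000
G(Z, X) = -29 (G(Z, X) = -4*(¼ + (3 + (3 + 1))) = -4*(¼ + (3 + 4)) = -4*(¼ + 7) = -4*29/4 = -29)
(G(k, -72) + 4056) + 3580 = (-29 + 4056) + 3580 = 4027 + 3580 = 7607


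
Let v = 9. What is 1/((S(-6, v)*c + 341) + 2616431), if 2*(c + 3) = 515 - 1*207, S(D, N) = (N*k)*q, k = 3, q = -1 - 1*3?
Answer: 1/2600464 ≈ 3.8455e-7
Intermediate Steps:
q = -4 (q = -1 - 3 = -4)
S(D, N) = -12*N (S(D, N) = (N*3)*(-4) = (3*N)*(-4) = -12*N)
c = 151 (c = -3 + (515 - 1*207)/2 = -3 + (515 - 207)/2 = -3 + (½)*308 = -3 + 154 = 151)
1/((S(-6, v)*c + 341) + 2616431) = 1/((-12*9*151 + 341) + 2616431) = 1/((-108*151 + 341) + 2616431) = 1/((-16308 + 341) + 2616431) = 1/(-15967 + 2616431) = 1/2600464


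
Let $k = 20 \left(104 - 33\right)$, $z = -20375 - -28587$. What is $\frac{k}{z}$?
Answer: $\frac{355}{2053} \approx 0.17292$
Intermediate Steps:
$z = 8212$ ($z = -20375 + 28587 = 8212$)
$k = 1420$ ($k = 20 \cdot 71 = 1420$)
$\frac{k}{z} = \frac{1420}{8212} = 1420 \cdot \frac{1}{8212} = \frac{355}{2053}$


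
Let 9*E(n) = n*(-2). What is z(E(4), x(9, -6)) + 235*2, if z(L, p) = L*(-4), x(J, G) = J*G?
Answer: 4262/9 ≈ 473.56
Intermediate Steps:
x(J, G) = G*J
E(n) = -2*n/9 (E(n) = (n*(-2))/9 = (-2*n)/9 = -2*n/9)
z(L, p) = -4*L
z(E(4), x(9, -6)) + 235*2 = -(-8)*4/9 + 235*2 = -4*(-8/9) + 470 = 32/9 + 470 = 4262/9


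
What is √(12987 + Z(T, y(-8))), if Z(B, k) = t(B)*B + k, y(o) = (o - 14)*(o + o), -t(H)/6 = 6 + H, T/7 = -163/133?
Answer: √4767457/19 ≈ 114.92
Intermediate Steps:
T = -163/19 (T = 7*(-163/133) = -163/19 ≈ -8.5789)
t(H) = -36 - 6*H (t(H) = -6*(6 + H) = -36 - 6*H)
y(o) = 2*o*(-14 + o) (y(o) = (-14 + o)*(2*o) = 2*o*(-14 + o))
Z(B, k) = k + B*(-36 - 6*B) (Z(B, k) = (-36 - 6*B)*B + k = B*(-36 - 6*B) + k = k + B*(-36 - 6*B))
√(12987 + Z(T, y(-8))) = √(12987 + (2*(-8)*(-14 - 8) - 6*(-163/19)*(6 - 163/19))) = √(12987 + (2*(-8)*(-22) - 6*(-163/19)*(-49/19))) = √(12987 + (352 - 47922/361)) = √(12987 + 79150/361) = √(4767457/361) = √4767457/19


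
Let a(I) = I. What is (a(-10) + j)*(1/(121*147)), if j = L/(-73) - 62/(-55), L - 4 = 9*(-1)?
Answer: -11783/23804935 ≈ -0.00049498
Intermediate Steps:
L = -5 (L = 4 + 9*(-1) = 4 - 9 = -5)
j = 4801/4015 (j = -5/(-73) - 62/(-55) = -5*(-1/73) - 62*(-1/55) = 5/73 + 62/55 = 4801/4015 ≈ 1.1958)
(a(-10) + j)*(1/(121*147)) = (-10 + 4801/4015)*(1/(121*147)) = -35349/(485815*147) = -35349/4015*1/17787 = -11783/23804935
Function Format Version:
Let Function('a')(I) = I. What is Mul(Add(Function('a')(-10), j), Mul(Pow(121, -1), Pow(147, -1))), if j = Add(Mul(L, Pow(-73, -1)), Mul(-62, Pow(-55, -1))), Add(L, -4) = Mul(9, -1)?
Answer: Rational(-11783, 23804935) ≈ -0.00049498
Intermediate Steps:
L = -5 (L = Add(4, Mul(9, -1)) = Add(4, -9) = -5)
j = Rational(4801, 4015) (j = Add(Mul(-5, Pow(-73, -1)), Mul(-62, Pow(-55, -1))) = Add(Mul(-5, Rational(-1, 73)), Mul(-62, Rational(-1, 55))) = Add(Rational(5, 73), Rational(62, 55)) = Rational(4801, 4015) ≈ 1.1958)
Mul(Add(Function('a')(-10), j), Mul(Pow(121, -1), Pow(147, -1))) = Mul(Add(-10, Rational(4801, 4015)), Mul(Pow(121, -1), Pow(147, -1))) = Mul(Rational(-35349, 4015), Mul(Rational(1, 121), Rational(1, 147))) = Mul(Rational(-35349, 4015), Rational(1, 17787)) = Rational(-11783, 23804935)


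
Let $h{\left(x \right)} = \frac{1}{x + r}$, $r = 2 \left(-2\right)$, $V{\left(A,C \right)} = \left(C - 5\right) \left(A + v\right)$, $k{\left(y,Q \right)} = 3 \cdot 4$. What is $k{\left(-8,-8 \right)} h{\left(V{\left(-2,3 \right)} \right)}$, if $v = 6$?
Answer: $-1$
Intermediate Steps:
$k{\left(y,Q \right)} = 12$
$V{\left(A,C \right)} = \left(-5 + C\right) \left(6 + A\right)$ ($V{\left(A,C \right)} = \left(C - 5\right) \left(A + 6\right) = \left(-5 + C\right) \left(6 + A\right)$)
$r = -4$
$h{\left(x \right)} = \frac{1}{-4 + x}$ ($h{\left(x \right)} = \frac{1}{x - 4} = \frac{1}{-4 + x}$)
$k{\left(-8,-8 \right)} h{\left(V{\left(-2,3 \right)} \right)} = \frac{12}{-4 - 8} = \frac{12}{-12} = 12 \left(- \frac{1}{12}\right) = -1$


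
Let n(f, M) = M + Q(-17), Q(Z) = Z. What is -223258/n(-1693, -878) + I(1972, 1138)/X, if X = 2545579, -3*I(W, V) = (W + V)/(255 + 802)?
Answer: 1802145496223872/7224467753055 ≈ 249.45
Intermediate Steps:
I(W, V) = -V/3171 - W/3171 (I(W, V) = -(W + V)/(3*(255 + 802)) = -(V + W)/(3*1057) = -(V/1057 + W/1057)/3 = -V/3171 - W/3171)
n(f, M) = -17 + M (n(f, M) = M - 17 = -17 + M)
-223258/n(-1693, -878) + I(1972, 1138)/X = -223258/(-17 - 878) + (-1/3171*1138 - 1/3171*1972)/2545579 = -223258/(-895) + (-1138/3171 - 1972/3171)*(1/2545579) = -223258*(-1/895) - 3110/3171*1/2545579 = 223258/895 - 3110/8072031009 = 1802145496223872/7224467753055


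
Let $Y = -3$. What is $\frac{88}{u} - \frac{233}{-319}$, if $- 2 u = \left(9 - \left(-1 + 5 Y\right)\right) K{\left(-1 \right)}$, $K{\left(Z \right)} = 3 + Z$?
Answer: $- \frac{22247}{7975} \approx -2.7896$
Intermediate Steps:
$u = -25$ ($u = - \frac{\left(9 + \left(1 - -15\right)\right) \left(3 - 1\right)}{2} = - \frac{\left(9 + \left(1 + 15\right)\right) 2}{2} = - \frac{\left(9 + 16\right) 2}{2} = - \frac{25 \cdot 2}{2} = \left(- \frac{1}{2}\right) 50 = -25$)
$\frac{88}{u} - \frac{233}{-319} = \frac{88}{-25} - \frac{233}{-319} = 88 \left(- \frac{1}{25}\right) - - \frac{233}{319} = - \frac{88}{25} + \frac{233}{319} = - \frac{22247}{7975}$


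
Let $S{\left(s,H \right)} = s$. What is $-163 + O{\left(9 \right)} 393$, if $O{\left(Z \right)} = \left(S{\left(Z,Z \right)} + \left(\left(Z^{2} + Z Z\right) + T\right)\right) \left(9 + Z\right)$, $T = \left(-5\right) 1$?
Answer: $1174121$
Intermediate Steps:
$T = -5$
$O{\left(Z \right)} = \left(9 + Z\right) \left(-5 + Z + 2 Z^{2}\right)$ ($O{\left(Z \right)} = \left(Z - \left(5 - Z^{2} - Z Z\right)\right) \left(9 + Z\right) = \left(Z + \left(\left(Z^{2} + Z^{2}\right) - 5\right)\right) \left(9 + Z\right) = \left(Z + \left(2 Z^{2} - 5\right)\right) \left(9 + Z\right) = \left(Z + \left(-5 + 2 Z^{2}\right)\right) \left(9 + Z\right) = \left(-5 + Z + 2 Z^{2}\right) \left(9 + Z\right) = \left(9 + Z\right) \left(-5 + Z + 2 Z^{2}\right)$)
$-163 + O{\left(9 \right)} 393 = -163 + \left(-45 + 2 \cdot 9^{3} + 4 \cdot 9 + 19 \cdot 9^{2}\right) 393 = -163 + \left(-45 + 2 \cdot 729 + 36 + 19 \cdot 81\right) 393 = -163 + \left(-45 + 1458 + 36 + 1539\right) 393 = -163 + 2988 \cdot 393 = -163 + 1174284 = 1174121$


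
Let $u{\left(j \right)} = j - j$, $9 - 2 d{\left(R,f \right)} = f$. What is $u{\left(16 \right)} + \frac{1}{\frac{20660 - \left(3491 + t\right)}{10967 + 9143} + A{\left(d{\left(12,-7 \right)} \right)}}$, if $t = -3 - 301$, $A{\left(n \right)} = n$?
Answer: $\frac{20110}{178353} \approx 0.11275$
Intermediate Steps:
$d{\left(R,f \right)} = \frac{9}{2} - \frac{f}{2}$
$u{\left(j \right)} = 0$
$t = -304$ ($t = -3 - 301 = -304$)
$u{\left(16 \right)} + \frac{1}{\frac{20660 - \left(3491 + t\right)}{10967 + 9143} + A{\left(d{\left(12,-7 \right)} \right)}} = 0 + \frac{1}{\frac{20660 - 3187}{10967 + 9143} + \left(\frac{9}{2} - - \frac{7}{2}\right)} = 0 + \frac{1}{\frac{20660 + \left(-3491 + 304\right)}{20110} + \left(\frac{9}{2} + \frac{7}{2}\right)} = 0 + \frac{1}{\left(20660 - 3187\right) \frac{1}{20110} + 8} = 0 + \frac{1}{17473 \cdot \frac{1}{20110} + 8} = 0 + \frac{1}{\frac{17473}{20110} + 8} = 0 + \frac{1}{\frac{178353}{20110}} = 0 + \frac{20110}{178353} = \frac{20110}{178353}$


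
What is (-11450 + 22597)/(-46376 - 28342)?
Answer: -11147/74718 ≈ -0.14919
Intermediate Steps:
(-11450 + 22597)/(-46376 - 28342) = 11147/(-74718) = 11147*(-1/74718) = -11147/74718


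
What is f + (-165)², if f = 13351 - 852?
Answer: 39724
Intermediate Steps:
f = 12499
f + (-165)² = 12499 + (-165)² = 12499 + 27225 = 39724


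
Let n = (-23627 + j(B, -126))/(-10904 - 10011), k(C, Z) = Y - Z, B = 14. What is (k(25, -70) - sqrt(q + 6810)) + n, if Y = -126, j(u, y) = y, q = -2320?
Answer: -1147487/20915 - sqrt(4490) ≈ -121.87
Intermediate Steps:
k(C, Z) = -126 - Z
n = 23753/20915 (n = (-23627 - 126)/(-10904 - 10011) = -23753/(-20915) = -23753*(-1/20915) = 23753/20915 ≈ 1.1357)
(k(25, -70) - sqrt(q + 6810)) + n = ((-126 - 1*(-70)) - sqrt(-2320 + 6810)) + 23753/20915 = ((-126 + 70) - sqrt(4490)) + 23753/20915 = (-56 - sqrt(4490)) + 23753/20915 = -1147487/20915 - sqrt(4490)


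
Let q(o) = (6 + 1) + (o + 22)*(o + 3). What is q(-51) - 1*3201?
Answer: -1802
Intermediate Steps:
q(o) = 7 + (3 + o)*(22 + o) (q(o) = 7 + (22 + o)*(3 + o) = 7 + (3 + o)*(22 + o))
q(-51) - 1*3201 = (73 + (-51)**2 + 25*(-51)) - 1*3201 = (73 + 2601 - 1275) - 3201 = 1399 - 3201 = -1802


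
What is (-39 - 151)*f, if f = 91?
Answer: -17290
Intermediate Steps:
(-39 - 151)*f = (-39 - 151)*91 = -190*91 = -17290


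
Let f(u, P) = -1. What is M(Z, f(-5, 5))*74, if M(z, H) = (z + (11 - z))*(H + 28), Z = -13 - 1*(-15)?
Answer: 21978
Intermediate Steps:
Z = 2 (Z = -13 + 15 = 2)
M(z, H) = 308 + 11*H (M(z, H) = 11*(28 + H) = 308 + 11*H)
M(Z, f(-5, 5))*74 = (308 + 11*(-1))*74 = (308 - 11)*74 = 297*74 = 21978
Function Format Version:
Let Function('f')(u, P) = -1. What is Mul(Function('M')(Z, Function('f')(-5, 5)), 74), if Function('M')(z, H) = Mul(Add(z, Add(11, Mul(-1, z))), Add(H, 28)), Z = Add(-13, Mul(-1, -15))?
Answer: 21978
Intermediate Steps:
Z = 2 (Z = Add(-13, 15) = 2)
Function('M')(z, H) = Add(308, Mul(11, H)) (Function('M')(z, H) = Mul(11, Add(28, H)) = Add(308, Mul(11, H)))
Mul(Function('M')(Z, Function('f')(-5, 5)), 74) = Mul(Add(308, Mul(11, -1)), 74) = Mul(Add(308, -11), 74) = Mul(297, 74) = 21978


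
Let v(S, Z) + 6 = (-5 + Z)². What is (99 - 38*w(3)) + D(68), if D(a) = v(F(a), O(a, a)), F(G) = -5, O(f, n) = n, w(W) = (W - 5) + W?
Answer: 4024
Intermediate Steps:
w(W) = -5 + 2*W (w(W) = (-5 + W) + W = -5 + 2*W)
v(S, Z) = -6 + (-5 + Z)²
D(a) = -6 + (-5 + a)²
(99 - 38*w(3)) + D(68) = (99 - 38*(-5 + 2*3)) + (-6 + (-5 + 68)²) = (99 - 38*(-5 + 6)) + (-6 + 63²) = (99 - 38*1) + (-6 + 3969) = (99 - 38) + 3963 = 61 + 3963 = 4024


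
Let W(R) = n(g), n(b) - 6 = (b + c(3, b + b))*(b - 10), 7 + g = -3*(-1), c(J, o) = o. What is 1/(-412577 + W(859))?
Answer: -1/412403 ≈ -2.4248e-6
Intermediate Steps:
g = -4 (g = -7 - 3*(-1) = -7 + 3 = -4)
n(b) = 6 + 3*b*(-10 + b) (n(b) = 6 + (b + (b + b))*(b - 10) = 6 + (b + 2*b)*(-10 + b) = 6 + (3*b)*(-10 + b) = 6 + 3*b*(-10 + b))
W(R) = 174 (W(R) = 6 - 30*(-4) + 3*(-4)² = 6 + 120 + 3*16 = 6 + 120 + 48 = 174)
1/(-412577 + W(859)) = 1/(-412577 + 174) = 1/(-412403) = -1/412403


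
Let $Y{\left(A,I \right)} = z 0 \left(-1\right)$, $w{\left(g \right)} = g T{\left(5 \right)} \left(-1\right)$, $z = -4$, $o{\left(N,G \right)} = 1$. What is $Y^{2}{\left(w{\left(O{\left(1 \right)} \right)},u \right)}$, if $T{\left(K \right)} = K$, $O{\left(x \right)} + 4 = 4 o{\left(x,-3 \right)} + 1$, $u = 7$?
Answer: $0$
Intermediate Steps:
$O{\left(x \right)} = 1$ ($O{\left(x \right)} = -4 + \left(4 \cdot 1 + 1\right) = -4 + \left(4 + 1\right) = -4 + 5 = 1$)
$w{\left(g \right)} = - 5 g$ ($w{\left(g \right)} = g 5 \left(-1\right) = 5 g \left(-1\right) = - 5 g$)
$Y{\left(A,I \right)} = 0$ ($Y{\left(A,I \right)} = \left(-4\right) 0 \left(-1\right) = 0 \left(-1\right) = 0$)
$Y^{2}{\left(w{\left(O{\left(1 \right)} \right)},u \right)} = 0^{2} = 0$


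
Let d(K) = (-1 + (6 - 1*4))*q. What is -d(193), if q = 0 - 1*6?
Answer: 6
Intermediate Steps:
q = -6 (q = 0 - 6 = -6)
d(K) = -6 (d(K) = (-1 + (6 - 1*4))*(-6) = (-1 + (6 - 4))*(-6) = (-1 + 2)*(-6) = 1*(-6) = -6)
-d(193) = -1*(-6) = 6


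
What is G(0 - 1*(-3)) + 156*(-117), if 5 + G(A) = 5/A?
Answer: -54766/3 ≈ -18255.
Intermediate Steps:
G(A) = -5 + 5/A
G(0 - 1*(-3)) + 156*(-117) = (-5 + 5/(0 - 1*(-3))) + 156*(-117) = (-5 + 5/(0 + 3)) - 18252 = (-5 + 5/3) - 18252 = -10/3 - 18252 = -54766/3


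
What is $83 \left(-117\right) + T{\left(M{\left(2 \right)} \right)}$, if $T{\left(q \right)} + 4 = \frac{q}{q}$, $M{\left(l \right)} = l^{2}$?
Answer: $-9714$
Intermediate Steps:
$T{\left(q \right)} = -3$ ($T{\left(q \right)} = -4 + \frac{q}{q} = -4 + 1 = -3$)
$83 \left(-117\right) + T{\left(M{\left(2 \right)} \right)} = 83 \left(-117\right) - 3 = -9711 - 3 = -9714$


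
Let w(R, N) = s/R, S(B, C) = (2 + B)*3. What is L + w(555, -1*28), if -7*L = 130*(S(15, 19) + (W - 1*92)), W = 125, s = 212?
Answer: -865588/555 ≈ -1559.6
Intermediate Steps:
S(B, C) = 6 + 3*B
w(R, N) = 212/R
L = -1560 (L = -130*((6 + 3*15) + (125 - 1*92))/7 = -130*((6 + 45) + (125 - 92))/7 = -130*(51 + 33)/7 = -130*84/7 = -⅐*10920 = -1560)
L + w(555, -1*28) = -1560 + 212/555 = -865588/555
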